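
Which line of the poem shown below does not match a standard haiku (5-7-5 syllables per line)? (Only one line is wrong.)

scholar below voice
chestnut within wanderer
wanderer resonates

Line 1: "scholar below voice": 2+2+1 = 5 ✓
Line 2: "chestnut within wanderer": 2+2+3 = 7 ✓
Line 3: "wanderer resonates": 3+3 = 6 (expected 5)

Line 3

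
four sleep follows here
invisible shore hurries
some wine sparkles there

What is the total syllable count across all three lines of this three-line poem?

17

Line 1: four (1), sleep (1), follows (2), here (1) → 5
Line 2: invisible (4), shore (1), hurries (2) → 7
Line 3: some (1), wine (1), sparkles (2), there (1) → 5
Total: 5 + 7 + 5 = 17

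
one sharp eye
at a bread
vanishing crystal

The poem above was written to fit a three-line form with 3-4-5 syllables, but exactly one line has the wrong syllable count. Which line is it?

Line 2

Line 1: one(1) + sharp(1) + eye(1) = 3 ✓
Line 2: at(1) + a(1) + bread(1) = 3 (expected 4)
Line 3: vanishing(3) + crystal(2) = 5 ✓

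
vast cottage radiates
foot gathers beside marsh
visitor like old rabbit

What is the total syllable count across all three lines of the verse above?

19

Line 1: vast (1), cottage (2), radiates (3) → 6
Line 2: foot (1), gathers (2), beside (2), marsh (1) → 6
Line 3: visitor (3), like (1), old (1), rabbit (2) → 7
Total: 6 + 6 + 7 = 19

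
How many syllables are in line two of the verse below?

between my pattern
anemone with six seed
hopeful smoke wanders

Line two: "anemone with six seed": 4+1+1+1 = 7

7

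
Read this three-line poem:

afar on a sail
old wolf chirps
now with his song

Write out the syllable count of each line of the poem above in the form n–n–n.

Line 1: afar (2), on (1), a (1), sail (1) → 5
Line 2: old (1), wolf (1), chirps (1) → 3
Line 3: now (1), with (1), his (1), song (1) → 4

5–3–4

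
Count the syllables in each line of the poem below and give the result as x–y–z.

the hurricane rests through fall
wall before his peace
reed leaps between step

7–5–5

Line 1: the (1), hurricane (3), rests (1), through (1), fall (1) → 7
Line 2: wall (1), before (2), his (1), peace (1) → 5
Line 3: reed (1), leaps (1), between (2), step (1) → 5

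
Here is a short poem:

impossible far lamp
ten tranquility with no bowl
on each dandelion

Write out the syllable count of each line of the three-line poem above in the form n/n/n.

6/8/6

Line 1: impossible (4), far (1), lamp (1) → 6
Line 2: ten (1), tranquility (4), with (1), no (1), bowl (1) → 8
Line 3: on (1), each (1), dandelion (4) → 6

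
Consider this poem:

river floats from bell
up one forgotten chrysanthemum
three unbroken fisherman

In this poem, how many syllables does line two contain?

Line two: up(1) + one(1) + forgotten(3) + chrysanthemum(4) = 9

9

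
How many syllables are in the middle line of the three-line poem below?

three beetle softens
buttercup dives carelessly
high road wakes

7

The middle line: buttercup(3) + dives(1) + carelessly(3) = 7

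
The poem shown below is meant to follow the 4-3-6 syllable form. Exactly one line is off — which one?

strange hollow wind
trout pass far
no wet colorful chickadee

The third line

Line 1: strange (1), hollow (2), wind (1) → 4 ✓
Line 2: trout (1), pass (1), far (1) → 3 ✓
Line 3: no (1), wet (1), colorful (3), chickadee (3) → 8 (expected 6)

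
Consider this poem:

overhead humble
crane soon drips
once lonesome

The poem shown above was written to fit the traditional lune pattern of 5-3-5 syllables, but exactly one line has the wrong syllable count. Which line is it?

Line 1: "overhead humble": 3+2 = 5 ✓
Line 2: "crane soon drips": 1+1+1 = 3 ✓
Line 3: "once lonesome": 1+2 = 3 (expected 5)

The third line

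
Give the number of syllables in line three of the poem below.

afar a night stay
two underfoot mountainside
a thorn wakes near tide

5

Line three: a(1) + thorn(1) + wakes(1) + near(1) + tide(1) = 5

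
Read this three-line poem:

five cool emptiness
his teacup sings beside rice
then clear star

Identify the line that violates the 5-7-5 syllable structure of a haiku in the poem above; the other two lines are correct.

Line 3

Line 1: five (1), cool (1), emptiness (3) → 5 ✓
Line 2: his (1), teacup (2), sings (1), beside (2), rice (1) → 7 ✓
Line 3: then (1), clear (1), star (1) → 3 (expected 5)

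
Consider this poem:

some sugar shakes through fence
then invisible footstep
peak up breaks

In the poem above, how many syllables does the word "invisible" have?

4

"invisible" has 4 syllables.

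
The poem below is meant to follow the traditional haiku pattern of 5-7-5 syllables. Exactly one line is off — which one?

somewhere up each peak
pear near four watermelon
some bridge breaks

The third line

Line 1: somewhere(2) + up(1) + each(1) + peak(1) = 5 ✓
Line 2: pear(1) + near(1) + four(1) + watermelon(4) = 7 ✓
Line 3: some(1) + bridge(1) + breaks(1) = 3 (expected 5)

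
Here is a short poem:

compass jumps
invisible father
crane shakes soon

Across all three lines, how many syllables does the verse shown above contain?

Line 1: "compass jumps": 2+1 = 3
Line 2: "invisible father": 4+2 = 6
Line 3: "crane shakes soon": 1+1+1 = 3
Total: 3 + 6 + 3 = 12

12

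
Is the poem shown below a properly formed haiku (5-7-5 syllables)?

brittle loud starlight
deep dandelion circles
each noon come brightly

Yes

Line 1: "brittle loud starlight": 2+1+2 = 5 ✓
Line 2: "deep dandelion circles": 1+4+2 = 7 ✓
Line 3: "each noon come brightly": 1+1+1+2 = 5 ✓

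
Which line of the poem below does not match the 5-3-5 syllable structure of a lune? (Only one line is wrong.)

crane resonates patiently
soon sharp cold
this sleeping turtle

Line 1

Line 1: crane (1), resonates (3), patiently (3) → 7 (expected 5)
Line 2: soon (1), sharp (1), cold (1) → 3 ✓
Line 3: this (1), sleeping (2), turtle (2) → 5 ✓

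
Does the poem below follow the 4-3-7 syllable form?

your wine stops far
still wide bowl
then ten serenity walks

Yes

Line 1: your(1) + wine(1) + stops(1) + far(1) = 4 ✓
Line 2: still(1) + wide(1) + bowl(1) = 3 ✓
Line 3: then(1) + ten(1) + serenity(4) + walks(1) = 7 ✓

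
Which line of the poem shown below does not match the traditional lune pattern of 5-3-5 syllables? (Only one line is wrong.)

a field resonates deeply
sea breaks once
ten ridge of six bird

Line 1

Line 1: a (1), field (1), resonates (3), deeply (2) → 7 (expected 5)
Line 2: sea (1), breaks (1), once (1) → 3 ✓
Line 3: ten (1), ridge (1), of (1), six (1), bird (1) → 5 ✓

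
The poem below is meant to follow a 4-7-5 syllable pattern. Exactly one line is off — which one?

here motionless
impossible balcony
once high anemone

Line 1: here (1), motionless (3) → 4 ✓
Line 2: impossible (4), balcony (3) → 7 ✓
Line 3: once (1), high (1), anemone (4) → 6 (expected 5)

Line 3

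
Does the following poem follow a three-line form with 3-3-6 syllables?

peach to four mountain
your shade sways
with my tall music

No

Line 1: peach (1), to (1), four (1), mountain (2) → 5 (expected 3)
Line 2: your (1), shade (1), sways (1) → 3 ✓
Line 3: with (1), my (1), tall (1), music (2) → 5 (expected 6)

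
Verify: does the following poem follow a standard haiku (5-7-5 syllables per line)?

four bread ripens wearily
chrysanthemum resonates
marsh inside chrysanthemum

Line 1: "four bread ripens wearily": 1+1+2+3 = 7 (expected 5)
Line 2: "chrysanthemum resonates": 4+3 = 7 ✓
Line 3: "marsh inside chrysanthemum": 1+2+4 = 7 (expected 5)

No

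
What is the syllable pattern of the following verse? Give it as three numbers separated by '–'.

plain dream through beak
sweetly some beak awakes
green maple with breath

4–6–5

Line 1: plain (1), dream (1), through (1), beak (1) → 4
Line 2: sweetly (2), some (1), beak (1), awakes (2) → 6
Line 3: green (1), maple (2), with (1), breath (1) → 5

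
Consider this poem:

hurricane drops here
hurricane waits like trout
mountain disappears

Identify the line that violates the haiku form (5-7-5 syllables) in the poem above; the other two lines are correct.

The second line

Line 1: "hurricane drops here": 3+1+1 = 5 ✓
Line 2: "hurricane waits like trout": 3+1+1+1 = 6 (expected 7)
Line 3: "mountain disappears": 2+3 = 5 ✓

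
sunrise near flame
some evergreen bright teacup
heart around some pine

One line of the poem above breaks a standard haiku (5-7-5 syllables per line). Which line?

Line 1

Line 1: sunrise (2), near (1), flame (1) → 4 (expected 5)
Line 2: some (1), evergreen (3), bright (1), teacup (2) → 7 ✓
Line 3: heart (1), around (2), some (1), pine (1) → 5 ✓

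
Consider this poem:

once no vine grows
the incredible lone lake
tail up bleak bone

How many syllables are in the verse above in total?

15

Line 1: "once no vine grows": 1+1+1+1 = 4
Line 2: "the incredible lone lake": 1+4+1+1 = 7
Line 3: "tail up bleak bone": 1+1+1+1 = 4
Total: 4 + 7 + 4 = 15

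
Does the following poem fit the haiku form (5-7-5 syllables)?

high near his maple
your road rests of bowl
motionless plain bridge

Line 1: high(1) + near(1) + his(1) + maple(2) = 5 ✓
Line 2: your(1) + road(1) + rests(1) + of(1) + bowl(1) = 5 (expected 7)
Line 3: motionless(3) + plain(1) + bridge(1) = 5 ✓

No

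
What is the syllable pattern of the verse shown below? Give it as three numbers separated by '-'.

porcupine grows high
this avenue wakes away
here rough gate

5-7-3

Line 1: porcupine (3), grows (1), high (1) → 5
Line 2: this (1), avenue (3), wakes (1), away (2) → 7
Line 3: here (1), rough (1), gate (1) → 3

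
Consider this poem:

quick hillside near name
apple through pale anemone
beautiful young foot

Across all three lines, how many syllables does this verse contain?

Line 1: quick(1) + hillside(2) + near(1) + name(1) = 5
Line 2: apple(2) + through(1) + pale(1) + anemone(4) = 8
Line 3: beautiful(3) + young(1) + foot(1) = 5
Total: 5 + 8 + 5 = 18

18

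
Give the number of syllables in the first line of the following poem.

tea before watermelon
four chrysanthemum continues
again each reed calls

The first line: tea (1), before (2), watermelon (4) → 7

7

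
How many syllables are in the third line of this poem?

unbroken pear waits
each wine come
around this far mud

The third line: around (2), this (1), far (1), mud (1) → 5

5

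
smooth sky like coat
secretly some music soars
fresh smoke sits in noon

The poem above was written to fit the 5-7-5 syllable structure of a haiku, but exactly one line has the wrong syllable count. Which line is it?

Line 1: smooth(1) + sky(1) + like(1) + coat(1) = 4 (expected 5)
Line 2: secretly(3) + some(1) + music(2) + soars(1) = 7 ✓
Line 3: fresh(1) + smoke(1) + sits(1) + in(1) + noon(1) = 5 ✓

The first line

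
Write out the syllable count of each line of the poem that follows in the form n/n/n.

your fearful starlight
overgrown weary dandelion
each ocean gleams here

Line 1: your(1) + fearful(2) + starlight(2) = 5
Line 2: overgrown(3) + weary(2) + dandelion(4) = 9
Line 3: each(1) + ocean(2) + gleams(1) + here(1) = 5

5/9/5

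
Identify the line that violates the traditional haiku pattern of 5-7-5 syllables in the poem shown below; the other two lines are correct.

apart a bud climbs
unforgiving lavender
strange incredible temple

Line 1: "apart a bud climbs": 2+1+1+1 = 5 ✓
Line 2: "unforgiving lavender": 4+3 = 7 ✓
Line 3: "strange incredible temple": 1+4+2 = 7 (expected 5)

The third line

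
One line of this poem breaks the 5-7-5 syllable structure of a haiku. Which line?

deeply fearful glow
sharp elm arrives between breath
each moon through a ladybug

Line 1: "deeply fearful glow": 2+2+1 = 5 ✓
Line 2: "sharp elm arrives between breath": 1+1+2+2+1 = 7 ✓
Line 3: "each moon through a ladybug": 1+1+1+1+3 = 7 (expected 5)

The third line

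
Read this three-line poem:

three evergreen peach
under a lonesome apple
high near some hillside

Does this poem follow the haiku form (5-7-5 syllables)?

Yes

Line 1: "three evergreen peach": 1+3+1 = 5 ✓
Line 2: "under a lonesome apple": 2+1+2+2 = 7 ✓
Line 3: "high near some hillside": 1+1+1+2 = 5 ✓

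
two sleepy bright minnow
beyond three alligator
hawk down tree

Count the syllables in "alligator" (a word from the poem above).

4

"alligator" has 4 syllables.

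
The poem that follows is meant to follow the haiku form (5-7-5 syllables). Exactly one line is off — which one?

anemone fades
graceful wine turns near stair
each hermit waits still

Line 1: anemone (4), fades (1) → 5 ✓
Line 2: graceful (2), wine (1), turns (1), near (1), stair (1) → 6 (expected 7)
Line 3: each (1), hermit (2), waits (1), still (1) → 5 ✓

Line 2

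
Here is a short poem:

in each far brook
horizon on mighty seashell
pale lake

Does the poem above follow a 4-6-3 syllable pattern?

No

Line 1: "in each far brook": 1+1+1+1 = 4 ✓
Line 2: "horizon on mighty seashell": 3+1+2+2 = 8 (expected 6)
Line 3: "pale lake": 1+1 = 2 (expected 3)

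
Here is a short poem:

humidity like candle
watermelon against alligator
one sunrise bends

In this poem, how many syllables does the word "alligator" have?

4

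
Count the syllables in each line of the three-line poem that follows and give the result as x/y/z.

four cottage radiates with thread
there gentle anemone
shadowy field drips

Line 1: four(1) + cottage(2) + radiates(3) + with(1) + thread(1) = 8
Line 2: there(1) + gentle(2) + anemone(4) = 7
Line 3: shadowy(3) + field(1) + drips(1) = 5

8/7/5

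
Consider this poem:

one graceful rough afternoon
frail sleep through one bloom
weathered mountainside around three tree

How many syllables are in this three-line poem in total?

Line 1: one (1), graceful (2), rough (1), afternoon (3) → 7
Line 2: frail (1), sleep (1), through (1), one (1), bloom (1) → 5
Line 3: weathered (2), mountainside (3), around (2), three (1), tree (1) → 9
Total: 7 + 5 + 9 = 21

21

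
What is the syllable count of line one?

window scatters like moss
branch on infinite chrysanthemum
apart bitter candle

Line one: window(2) + scatters(2) + like(1) + moss(1) = 6

6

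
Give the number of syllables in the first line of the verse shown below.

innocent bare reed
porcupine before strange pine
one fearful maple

The first line: innocent(3) + bare(1) + reed(1) = 5

5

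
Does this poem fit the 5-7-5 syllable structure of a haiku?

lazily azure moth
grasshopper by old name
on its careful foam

Line 1: "lazily azure moth": 3+2+1 = 6 (expected 5)
Line 2: "grasshopper by old name": 3+1+1+1 = 6 (expected 7)
Line 3: "on its careful foam": 1+1+2+1 = 5 ✓

No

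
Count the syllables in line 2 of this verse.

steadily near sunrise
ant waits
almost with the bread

Line 2: "ant waits": 1+1 = 2

2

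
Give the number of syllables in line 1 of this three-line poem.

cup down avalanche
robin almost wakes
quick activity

5

Line 1: cup(1) + down(1) + avalanche(3) = 5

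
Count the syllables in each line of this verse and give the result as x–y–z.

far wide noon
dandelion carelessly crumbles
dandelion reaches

Line 1: far(1) + wide(1) + noon(1) = 3
Line 2: dandelion(4) + carelessly(3) + crumbles(2) = 9
Line 3: dandelion(4) + reaches(2) = 6

3–9–6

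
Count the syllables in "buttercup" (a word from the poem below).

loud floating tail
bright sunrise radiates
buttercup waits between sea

3

"buttercup" has 3 syllables.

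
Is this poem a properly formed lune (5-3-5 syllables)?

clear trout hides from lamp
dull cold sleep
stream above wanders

Line 1: clear(1) + trout(1) + hides(1) + from(1) + lamp(1) = 5 ✓
Line 2: dull(1) + cold(1) + sleep(1) = 3 ✓
Line 3: stream(1) + above(2) + wanders(2) = 5 ✓

Yes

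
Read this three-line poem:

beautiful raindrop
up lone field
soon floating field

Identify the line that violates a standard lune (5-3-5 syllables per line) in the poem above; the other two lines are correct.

The third line

Line 1: beautiful(3) + raindrop(2) = 5 ✓
Line 2: up(1) + lone(1) + field(1) = 3 ✓
Line 3: soon(1) + floating(2) + field(1) = 4 (expected 5)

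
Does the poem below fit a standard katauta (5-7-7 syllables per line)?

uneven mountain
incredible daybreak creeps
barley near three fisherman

Yes

Line 1: "uneven mountain": 3+2 = 5 ✓
Line 2: "incredible daybreak creeps": 4+2+1 = 7 ✓
Line 3: "barley near three fisherman": 2+1+1+3 = 7 ✓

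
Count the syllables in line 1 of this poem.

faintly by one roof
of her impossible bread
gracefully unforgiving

5

Line 1: faintly(2) + by(1) + one(1) + roof(1) = 5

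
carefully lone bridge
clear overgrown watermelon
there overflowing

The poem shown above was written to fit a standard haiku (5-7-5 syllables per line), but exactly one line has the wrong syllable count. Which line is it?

Line 2

Line 1: carefully(3) + lone(1) + bridge(1) = 5 ✓
Line 2: clear(1) + overgrown(3) + watermelon(4) = 8 (expected 7)
Line 3: there(1) + overflowing(4) = 5 ✓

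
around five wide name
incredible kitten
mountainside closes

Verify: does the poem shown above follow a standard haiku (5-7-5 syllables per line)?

Line 1: around (2), five (1), wide (1), name (1) → 5 ✓
Line 2: incredible (4), kitten (2) → 6 (expected 7)
Line 3: mountainside (3), closes (2) → 5 ✓

No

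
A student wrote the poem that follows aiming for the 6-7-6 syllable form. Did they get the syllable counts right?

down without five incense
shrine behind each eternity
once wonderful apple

Line 1: "down without five incense": 1+2+1+2 = 6 ✓
Line 2: "shrine behind each eternity": 1+2+1+4 = 8 (expected 7)
Line 3: "once wonderful apple": 1+3+2 = 6 ✓

No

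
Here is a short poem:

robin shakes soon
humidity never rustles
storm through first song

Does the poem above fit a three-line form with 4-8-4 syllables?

Line 1: "robin shakes soon": 2+1+1 = 4 ✓
Line 2: "humidity never rustles": 4+2+2 = 8 ✓
Line 3: "storm through first song": 1+1+1+1 = 4 ✓

Yes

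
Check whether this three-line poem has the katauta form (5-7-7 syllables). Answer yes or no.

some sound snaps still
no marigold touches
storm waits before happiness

Line 1: "some sound snaps still": 1+1+1+1 = 4 (expected 5)
Line 2: "no marigold touches": 1+3+2 = 6 (expected 7)
Line 3: "storm waits before happiness": 1+1+2+3 = 7 ✓

No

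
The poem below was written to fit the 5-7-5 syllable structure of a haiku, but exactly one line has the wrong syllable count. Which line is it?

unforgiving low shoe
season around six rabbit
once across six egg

Line 1

Line 1: unforgiving(4) + low(1) + shoe(1) = 6 (expected 5)
Line 2: season(2) + around(2) + six(1) + rabbit(2) = 7 ✓
Line 3: once(1) + across(2) + six(1) + egg(1) = 5 ✓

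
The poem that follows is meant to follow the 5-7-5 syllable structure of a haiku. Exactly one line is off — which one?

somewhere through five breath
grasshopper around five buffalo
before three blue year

Line 1: "somewhere through five breath": 2+1+1+1 = 5 ✓
Line 2: "grasshopper around five buffalo": 3+2+1+3 = 9 (expected 7)
Line 3: "before three blue year": 2+1+1+1 = 5 ✓

Line 2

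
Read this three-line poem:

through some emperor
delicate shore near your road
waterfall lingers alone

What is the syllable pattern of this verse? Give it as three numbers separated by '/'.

5/7/7

Line 1: through (1), some (1), emperor (3) → 5
Line 2: delicate (3), shore (1), near (1), your (1), road (1) → 7
Line 3: waterfall (3), lingers (2), alone (2) → 7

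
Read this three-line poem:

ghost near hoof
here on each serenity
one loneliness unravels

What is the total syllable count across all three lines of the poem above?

Line 1: ghost(1) + near(1) + hoof(1) = 3
Line 2: here(1) + on(1) + each(1) + serenity(4) = 7
Line 3: one(1) + loneliness(3) + unravels(3) = 7
Total: 3 + 7 + 7 = 17

17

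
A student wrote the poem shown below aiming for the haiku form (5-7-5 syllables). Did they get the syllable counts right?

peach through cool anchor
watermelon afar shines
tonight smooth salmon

Line 1: "peach through cool anchor": 1+1+1+2 = 5 ✓
Line 2: "watermelon afar shines": 4+2+1 = 7 ✓
Line 3: "tonight smooth salmon": 2+1+2 = 5 ✓

Yes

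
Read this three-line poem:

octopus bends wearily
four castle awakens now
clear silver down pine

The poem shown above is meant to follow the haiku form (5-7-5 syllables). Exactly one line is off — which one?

Line 1: octopus (3), bends (1), wearily (3) → 7 (expected 5)
Line 2: four (1), castle (2), awakens (3), now (1) → 7 ✓
Line 3: clear (1), silver (2), down (1), pine (1) → 5 ✓

The first line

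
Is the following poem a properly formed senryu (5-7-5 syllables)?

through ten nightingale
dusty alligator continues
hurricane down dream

Line 1: "through ten nightingale": 1+1+3 = 5 ✓
Line 2: "dusty alligator continues": 2+4+3 = 9 (expected 7)
Line 3: "hurricane down dream": 3+1+1 = 5 ✓

No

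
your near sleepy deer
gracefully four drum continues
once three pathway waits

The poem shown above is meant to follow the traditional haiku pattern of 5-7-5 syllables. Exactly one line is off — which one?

Line 1: your(1) + near(1) + sleepy(2) + deer(1) = 5 ✓
Line 2: gracefully(3) + four(1) + drum(1) + continues(3) = 8 (expected 7)
Line 3: once(1) + three(1) + pathway(2) + waits(1) = 5 ✓

The second line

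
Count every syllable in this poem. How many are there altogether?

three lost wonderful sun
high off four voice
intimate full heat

15

Line 1: three (1), lost (1), wonderful (3), sun (1) → 6
Line 2: high (1), off (1), four (1), voice (1) → 4
Line 3: intimate (3), full (1), heat (1) → 5
Total: 6 + 4 + 5 = 15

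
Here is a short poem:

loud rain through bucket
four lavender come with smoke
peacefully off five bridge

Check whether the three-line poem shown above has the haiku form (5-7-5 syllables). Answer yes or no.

Line 1: "loud rain through bucket": 1+1+1+2 = 5 ✓
Line 2: "four lavender come with smoke": 1+3+1+1+1 = 7 ✓
Line 3: "peacefully off five bridge": 3+1+1+1 = 6 (expected 5)

No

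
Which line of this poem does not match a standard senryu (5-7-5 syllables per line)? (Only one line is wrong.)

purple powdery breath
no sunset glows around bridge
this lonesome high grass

Line 1: purple (2), powdery (3), breath (1) → 6 (expected 5)
Line 2: no (1), sunset (2), glows (1), around (2), bridge (1) → 7 ✓
Line 3: this (1), lonesome (2), high (1), grass (1) → 5 ✓

Line 1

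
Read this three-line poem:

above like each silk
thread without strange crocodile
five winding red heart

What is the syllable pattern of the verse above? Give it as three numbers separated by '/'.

Line 1: above (2), like (1), each (1), silk (1) → 5
Line 2: thread (1), without (2), strange (1), crocodile (3) → 7
Line 3: five (1), winding (2), red (1), heart (1) → 5

5/7/5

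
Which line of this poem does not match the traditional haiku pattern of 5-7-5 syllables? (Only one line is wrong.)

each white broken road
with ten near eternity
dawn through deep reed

Line 3

Line 1: each(1) + white(1) + broken(2) + road(1) = 5 ✓
Line 2: with(1) + ten(1) + near(1) + eternity(4) = 7 ✓
Line 3: dawn(1) + through(1) + deep(1) + reed(1) = 4 (expected 5)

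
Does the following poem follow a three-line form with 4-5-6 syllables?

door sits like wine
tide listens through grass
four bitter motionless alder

Line 1: door (1), sits (1), like (1), wine (1) → 4 ✓
Line 2: tide (1), listens (2), through (1), grass (1) → 5 ✓
Line 3: four (1), bitter (2), motionless (3), alder (2) → 8 (expected 6)

No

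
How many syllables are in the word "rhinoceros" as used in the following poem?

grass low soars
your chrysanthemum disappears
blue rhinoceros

4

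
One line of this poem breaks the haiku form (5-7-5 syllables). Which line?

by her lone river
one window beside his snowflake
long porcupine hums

Line 1: "by her lone river": 1+1+1+2 = 5 ✓
Line 2: "one window beside his snowflake": 1+2+2+1+2 = 8 (expected 7)
Line 3: "long porcupine hums": 1+3+1 = 5 ✓

Line 2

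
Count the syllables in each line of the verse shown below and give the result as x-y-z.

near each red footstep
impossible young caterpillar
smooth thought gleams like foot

5-9-5

Line 1: near (1), each (1), red (1), footstep (2) → 5
Line 2: impossible (4), young (1), caterpillar (4) → 9
Line 3: smooth (1), thought (1), gleams (1), like (1), foot (1) → 5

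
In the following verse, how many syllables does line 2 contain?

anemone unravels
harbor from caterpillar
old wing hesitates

7

Line 2: harbor (2), from (1), caterpillar (4) → 7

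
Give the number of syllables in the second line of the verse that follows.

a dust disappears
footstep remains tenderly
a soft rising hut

7

The second line: "footstep remains tenderly": 2+2+3 = 7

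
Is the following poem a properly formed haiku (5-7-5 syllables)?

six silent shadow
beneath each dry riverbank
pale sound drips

Line 1: six (1), silent (2), shadow (2) → 5 ✓
Line 2: beneath (2), each (1), dry (1), riverbank (3) → 7 ✓
Line 3: pale (1), sound (1), drips (1) → 3 (expected 5)

No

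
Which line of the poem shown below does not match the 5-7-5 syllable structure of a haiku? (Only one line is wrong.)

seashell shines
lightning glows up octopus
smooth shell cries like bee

Line 1: seashell(2) + shines(1) = 3 (expected 5)
Line 2: lightning(2) + glows(1) + up(1) + octopus(3) = 7 ✓
Line 3: smooth(1) + shell(1) + cries(1) + like(1) + bee(1) = 5 ✓

Line 1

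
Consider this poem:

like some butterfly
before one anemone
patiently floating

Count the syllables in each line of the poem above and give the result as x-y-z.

5-7-5

Line 1: like (1), some (1), butterfly (3) → 5
Line 2: before (2), one (1), anemone (4) → 7
Line 3: patiently (3), floating (2) → 5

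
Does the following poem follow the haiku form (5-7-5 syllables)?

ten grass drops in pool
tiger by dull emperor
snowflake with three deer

Yes

Line 1: ten(1) + grass(1) + drops(1) + in(1) + pool(1) = 5 ✓
Line 2: tiger(2) + by(1) + dull(1) + emperor(3) = 7 ✓
Line 3: snowflake(2) + with(1) + three(1) + deer(1) = 5 ✓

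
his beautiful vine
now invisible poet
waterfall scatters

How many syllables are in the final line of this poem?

5

The final line: "waterfall scatters": 3+2 = 5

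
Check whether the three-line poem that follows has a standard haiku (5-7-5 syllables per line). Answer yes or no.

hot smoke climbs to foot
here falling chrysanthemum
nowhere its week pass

Yes

Line 1: "hot smoke climbs to foot": 1+1+1+1+1 = 5 ✓
Line 2: "here falling chrysanthemum": 1+2+4 = 7 ✓
Line 3: "nowhere its week pass": 2+1+1+1 = 5 ✓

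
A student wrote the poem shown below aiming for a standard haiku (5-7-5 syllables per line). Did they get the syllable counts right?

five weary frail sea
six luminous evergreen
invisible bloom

Yes

Line 1: five (1), weary (2), frail (1), sea (1) → 5 ✓
Line 2: six (1), luminous (3), evergreen (3) → 7 ✓
Line 3: invisible (4), bloom (1) → 5 ✓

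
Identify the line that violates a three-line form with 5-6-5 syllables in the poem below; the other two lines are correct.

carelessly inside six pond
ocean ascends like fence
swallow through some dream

Line 1: "carelessly inside six pond": 3+2+1+1 = 7 (expected 5)
Line 2: "ocean ascends like fence": 2+2+1+1 = 6 ✓
Line 3: "swallow through some dream": 2+1+1+1 = 5 ✓

The first line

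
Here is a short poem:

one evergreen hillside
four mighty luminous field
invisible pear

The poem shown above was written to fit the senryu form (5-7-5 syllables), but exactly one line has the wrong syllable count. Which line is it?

The first line

Line 1: "one evergreen hillside": 1+3+2 = 6 (expected 5)
Line 2: "four mighty luminous field": 1+2+3+1 = 7 ✓
Line 3: "invisible pear": 4+1 = 5 ✓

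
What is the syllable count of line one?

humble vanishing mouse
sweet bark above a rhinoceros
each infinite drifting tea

6

Line one: humble (2), vanishing (3), mouse (1) → 6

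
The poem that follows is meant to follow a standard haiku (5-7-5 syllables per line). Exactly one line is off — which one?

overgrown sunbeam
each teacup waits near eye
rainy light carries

Line 2

Line 1: "overgrown sunbeam": 3+2 = 5 ✓
Line 2: "each teacup waits near eye": 1+2+1+1+1 = 6 (expected 7)
Line 3: "rainy light carries": 2+1+2 = 5 ✓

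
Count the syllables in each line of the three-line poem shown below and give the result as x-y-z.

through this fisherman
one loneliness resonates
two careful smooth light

Line 1: through (1), this (1), fisherman (3) → 5
Line 2: one (1), loneliness (3), resonates (3) → 7
Line 3: two (1), careful (2), smooth (1), light (1) → 5

5-7-5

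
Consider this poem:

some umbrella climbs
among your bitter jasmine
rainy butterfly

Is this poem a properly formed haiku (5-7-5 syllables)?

Yes

Line 1: some (1), umbrella (3), climbs (1) → 5 ✓
Line 2: among (2), your (1), bitter (2), jasmine (2) → 7 ✓
Line 3: rainy (2), butterfly (3) → 5 ✓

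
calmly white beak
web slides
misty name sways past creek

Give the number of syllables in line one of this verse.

Line one: calmly (2), white (1), beak (1) → 4

4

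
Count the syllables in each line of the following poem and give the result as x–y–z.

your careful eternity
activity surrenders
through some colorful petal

7–7–7

Line 1: "your careful eternity": 1+2+4 = 7
Line 2: "activity surrenders": 4+3 = 7
Line 3: "through some colorful petal": 1+1+3+2 = 7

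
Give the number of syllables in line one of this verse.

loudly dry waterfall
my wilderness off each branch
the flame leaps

6

Line one: loudly(2) + dry(1) + waterfall(3) = 6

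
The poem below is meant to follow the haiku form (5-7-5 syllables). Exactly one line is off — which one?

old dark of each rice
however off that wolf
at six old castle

Line 2

Line 1: old (1), dark (1), of (1), each (1), rice (1) → 5 ✓
Line 2: however (3), off (1), that (1), wolf (1) → 6 (expected 7)
Line 3: at (1), six (1), old (1), castle (2) → 5 ✓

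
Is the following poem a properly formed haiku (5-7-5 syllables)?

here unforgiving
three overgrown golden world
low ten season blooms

Yes

Line 1: here (1), unforgiving (4) → 5 ✓
Line 2: three (1), overgrown (3), golden (2), world (1) → 7 ✓
Line 3: low (1), ten (1), season (2), blooms (1) → 5 ✓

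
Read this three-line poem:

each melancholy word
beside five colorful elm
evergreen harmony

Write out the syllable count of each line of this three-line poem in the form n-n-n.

6-7-6

Line 1: each(1) + melancholy(4) + word(1) = 6
Line 2: beside(2) + five(1) + colorful(3) + elm(1) = 7
Line 3: evergreen(3) + harmony(3) = 6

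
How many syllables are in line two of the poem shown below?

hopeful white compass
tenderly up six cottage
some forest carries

Line two: tenderly (3), up (1), six (1), cottage (2) → 7

7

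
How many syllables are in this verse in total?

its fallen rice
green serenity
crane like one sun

Line 1: "its fallen rice": 1+2+1 = 4
Line 2: "green serenity": 1+4 = 5
Line 3: "crane like one sun": 1+1+1+1 = 4
Total: 4 + 5 + 4 = 13

13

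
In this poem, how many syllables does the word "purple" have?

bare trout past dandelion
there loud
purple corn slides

2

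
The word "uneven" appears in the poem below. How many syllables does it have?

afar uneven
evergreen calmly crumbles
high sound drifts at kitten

3

"uneven" has 3 syllables.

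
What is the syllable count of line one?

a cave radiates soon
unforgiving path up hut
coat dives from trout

6

Line one: a (1), cave (1), radiates (3), soon (1) → 6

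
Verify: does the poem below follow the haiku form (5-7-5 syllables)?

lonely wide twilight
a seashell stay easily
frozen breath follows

Yes

Line 1: lonely (2), wide (1), twilight (2) → 5 ✓
Line 2: a (1), seashell (2), stay (1), easily (3) → 7 ✓
Line 3: frozen (2), breath (1), follows (2) → 5 ✓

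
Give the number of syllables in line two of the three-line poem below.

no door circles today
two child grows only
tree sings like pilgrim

Line two: "two child grows only": 1+1+1+2 = 5

5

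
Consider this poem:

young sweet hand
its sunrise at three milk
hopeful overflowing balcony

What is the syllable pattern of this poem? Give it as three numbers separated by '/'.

3/6/9

Line 1: young(1) + sweet(1) + hand(1) = 3
Line 2: its(1) + sunrise(2) + at(1) + three(1) + milk(1) = 6
Line 3: hopeful(2) + overflowing(4) + balcony(3) = 9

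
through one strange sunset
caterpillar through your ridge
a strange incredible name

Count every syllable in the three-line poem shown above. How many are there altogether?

19

Line 1: "through one strange sunset": 1+1+1+2 = 5
Line 2: "caterpillar through your ridge": 4+1+1+1 = 7
Line 3: "a strange incredible name": 1+1+4+1 = 7
Total: 5 + 7 + 7 = 19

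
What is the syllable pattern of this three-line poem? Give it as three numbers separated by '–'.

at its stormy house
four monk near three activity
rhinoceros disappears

Line 1: "at its stormy house": 1+1+2+1 = 5
Line 2: "four monk near three activity": 1+1+1+1+4 = 8
Line 3: "rhinoceros disappears": 4+3 = 7

5–8–7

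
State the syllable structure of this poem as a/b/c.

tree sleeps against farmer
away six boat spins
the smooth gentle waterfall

6/5/7

Line 1: "tree sleeps against farmer": 1+1+2+2 = 6
Line 2: "away six boat spins": 2+1+1+1 = 5
Line 3: "the smooth gentle waterfall": 1+1+2+3 = 7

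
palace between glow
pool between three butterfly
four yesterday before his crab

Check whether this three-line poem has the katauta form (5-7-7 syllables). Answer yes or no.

Line 1: "palace between glow": 2+2+1 = 5 ✓
Line 2: "pool between three butterfly": 1+2+1+3 = 7 ✓
Line 3: "four yesterday before his crab": 1+3+2+1+1 = 8 (expected 7)

No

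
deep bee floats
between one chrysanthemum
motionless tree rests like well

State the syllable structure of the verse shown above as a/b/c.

Line 1: deep (1), bee (1), floats (1) → 3
Line 2: between (2), one (1), chrysanthemum (4) → 7
Line 3: motionless (3), tree (1), rests (1), like (1), well (1) → 7

3/7/7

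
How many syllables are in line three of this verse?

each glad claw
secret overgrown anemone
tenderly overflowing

7

Line three: tenderly(3) + overflowing(4) = 7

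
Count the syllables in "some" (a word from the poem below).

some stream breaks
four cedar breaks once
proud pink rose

"some" has 1 syllable.

1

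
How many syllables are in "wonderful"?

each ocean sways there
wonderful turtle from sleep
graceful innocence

3

"wonderful" has 3 syllables.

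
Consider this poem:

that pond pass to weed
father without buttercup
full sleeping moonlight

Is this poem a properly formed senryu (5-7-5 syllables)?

Yes

Line 1: that(1) + pond(1) + pass(1) + to(1) + weed(1) = 5 ✓
Line 2: father(2) + without(2) + buttercup(3) = 7 ✓
Line 3: full(1) + sleeping(2) + moonlight(2) = 5 ✓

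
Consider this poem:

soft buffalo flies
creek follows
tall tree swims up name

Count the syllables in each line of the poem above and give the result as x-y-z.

5-3-5

Line 1: "soft buffalo flies": 1+3+1 = 5
Line 2: "creek follows": 1+2 = 3
Line 3: "tall tree swims up name": 1+1+1+1+1 = 5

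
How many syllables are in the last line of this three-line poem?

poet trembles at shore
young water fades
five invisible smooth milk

The last line: "five invisible smooth milk": 1+4+1+1 = 7

7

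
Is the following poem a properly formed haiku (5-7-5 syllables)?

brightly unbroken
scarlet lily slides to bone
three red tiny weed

Yes

Line 1: "brightly unbroken": 2+3 = 5 ✓
Line 2: "scarlet lily slides to bone": 2+2+1+1+1 = 7 ✓
Line 3: "three red tiny weed": 1+1+2+1 = 5 ✓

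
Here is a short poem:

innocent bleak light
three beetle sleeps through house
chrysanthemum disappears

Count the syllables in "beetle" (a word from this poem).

2

"beetle" has 2 syllables.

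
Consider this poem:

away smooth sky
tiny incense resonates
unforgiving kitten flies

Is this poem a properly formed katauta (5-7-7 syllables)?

No

Line 1: away(2) + smooth(1) + sky(1) = 4 (expected 5)
Line 2: tiny(2) + incense(2) + resonates(3) = 7 ✓
Line 3: unforgiving(4) + kitten(2) + flies(1) = 7 ✓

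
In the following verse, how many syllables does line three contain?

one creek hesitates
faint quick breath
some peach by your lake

5

Line three: some(1) + peach(1) + by(1) + your(1) + lake(1) = 5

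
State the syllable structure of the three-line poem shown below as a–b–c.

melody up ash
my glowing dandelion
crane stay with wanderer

5–7–6

Line 1: "melody up ash": 3+1+1 = 5
Line 2: "my glowing dandelion": 1+2+4 = 7
Line 3: "crane stay with wanderer": 1+1+1+3 = 6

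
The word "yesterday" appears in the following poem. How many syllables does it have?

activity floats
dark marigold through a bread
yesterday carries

"yesterday" has 3 syllables.

3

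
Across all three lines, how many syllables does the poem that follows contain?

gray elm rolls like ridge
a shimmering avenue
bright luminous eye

Line 1: gray (1), elm (1), rolls (1), like (1), ridge (1) → 5
Line 2: a (1), shimmering (3), avenue (3) → 7
Line 3: bright (1), luminous (3), eye (1) → 5
Total: 5 + 7 + 5 = 17

17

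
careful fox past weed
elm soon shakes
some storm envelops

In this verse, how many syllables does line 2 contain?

Line 2: "elm soon shakes": 1+1+1 = 3

3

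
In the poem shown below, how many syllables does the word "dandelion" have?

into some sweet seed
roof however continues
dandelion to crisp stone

4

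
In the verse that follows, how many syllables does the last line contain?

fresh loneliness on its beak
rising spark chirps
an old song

3

The last line: "an old song": 1+1+1 = 3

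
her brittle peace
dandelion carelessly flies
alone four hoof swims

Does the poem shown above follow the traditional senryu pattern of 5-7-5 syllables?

No

Line 1: her(1) + brittle(2) + peace(1) = 4 (expected 5)
Line 2: dandelion(4) + carelessly(3) + flies(1) = 8 (expected 7)
Line 3: alone(2) + four(1) + hoof(1) + swims(1) = 5 ✓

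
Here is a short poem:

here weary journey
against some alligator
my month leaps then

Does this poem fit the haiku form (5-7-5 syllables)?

Line 1: "here weary journey": 1+2+2 = 5 ✓
Line 2: "against some alligator": 2+1+4 = 7 ✓
Line 3: "my month leaps then": 1+1+1+1 = 4 (expected 5)

No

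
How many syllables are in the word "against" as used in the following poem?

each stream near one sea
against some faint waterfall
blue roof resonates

2

"against" has 2 syllables.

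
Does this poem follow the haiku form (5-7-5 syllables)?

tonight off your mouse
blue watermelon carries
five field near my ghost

Line 1: tonight(2) + off(1) + your(1) + mouse(1) = 5 ✓
Line 2: blue(1) + watermelon(4) + carries(2) = 7 ✓
Line 3: five(1) + field(1) + near(1) + my(1) + ghost(1) = 5 ✓

Yes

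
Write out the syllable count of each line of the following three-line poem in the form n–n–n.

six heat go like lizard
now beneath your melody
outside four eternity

Line 1: six (1), heat (1), go (1), like (1), lizard (2) → 6
Line 2: now (1), beneath (2), your (1), melody (3) → 7
Line 3: outside (2), four (1), eternity (4) → 7

6–7–7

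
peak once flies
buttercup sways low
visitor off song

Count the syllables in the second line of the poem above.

The second line: buttercup(3) + sways(1) + low(1) = 5

5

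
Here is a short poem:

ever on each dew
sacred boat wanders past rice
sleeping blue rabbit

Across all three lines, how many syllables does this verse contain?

17

Line 1: "ever on each dew": 2+1+1+1 = 5
Line 2: "sacred boat wanders past rice": 2+1+2+1+1 = 7
Line 3: "sleeping blue rabbit": 2+1+2 = 5
Total: 5 + 7 + 5 = 17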